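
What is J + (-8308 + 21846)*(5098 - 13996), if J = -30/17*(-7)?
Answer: -2047838898/17 ≈ -1.2046e+8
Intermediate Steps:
J = 210/17 (J = -30*1/17*(-7) = -30/17*(-7) = 210/17 ≈ 12.353)
J + (-8308 + 21846)*(5098 - 13996) = 210/17 + (-8308 + 21846)*(5098 - 13996) = 210/17 + 13538*(-8898) = 210/17 - 120461124 = -2047838898/17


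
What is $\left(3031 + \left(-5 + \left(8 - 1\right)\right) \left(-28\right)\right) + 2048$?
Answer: $5023$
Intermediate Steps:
$\left(3031 + \left(-5 + \left(8 - 1\right)\right) \left(-28\right)\right) + 2048 = \left(3031 + \left(-5 + 7\right) \left(-28\right)\right) + 2048 = \left(3031 + 2 \left(-28\right)\right) + 2048 = \left(3031 - 56\right) + 2048 = 2975 + 2048 = 5023$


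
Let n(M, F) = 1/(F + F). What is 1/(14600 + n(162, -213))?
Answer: 426/6219599 ≈ 6.8493e-5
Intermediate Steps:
n(M, F) = 1/(2*F)
1/(14600 + n(162, -213)) = 1/(14600 + (½)/(-213)) = 1/(14600 + (½)*(-1/213)) = 1/(14600 - 1/426) = 1/(6219599/426) = 426/6219599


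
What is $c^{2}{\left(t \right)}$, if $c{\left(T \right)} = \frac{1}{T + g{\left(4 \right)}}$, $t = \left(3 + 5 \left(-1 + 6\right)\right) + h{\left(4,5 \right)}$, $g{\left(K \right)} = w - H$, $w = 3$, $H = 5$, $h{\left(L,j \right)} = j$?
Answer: $\frac{1}{961} \approx 0.0010406$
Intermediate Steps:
$g{\left(K \right)} = -2$ ($g{\left(K \right)} = 3 - 5 = -2$)
$t = 33$ ($t = \left(3 + 5 \left(-1 + 6\right)\right) + 5 = \left(3 + 5 \cdot 5\right) + 5 = \left(3 + 25\right) + 5 = 28 + 5 = 33$)
$c{\left(T \right)} = \frac{1}{-2 + T}$ ($c{\left(T \right)} = \frac{1}{T - 2} = \frac{1}{-2 + T}$)
$c^{2}{\left(t \right)} = \left(\frac{1}{-2 + 33}\right)^{2} = \left(\frac{1}{31}\right)^{2} = \frac{1}{961}$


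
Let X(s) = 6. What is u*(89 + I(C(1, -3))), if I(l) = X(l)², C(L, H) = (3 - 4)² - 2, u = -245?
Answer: -30625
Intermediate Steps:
C(L, H) = -1 (C(L, H) = (-1)² - 2 = 1 - 2 = -1)
I(l) = 36 (I(l) = 6² = 36)
u*(89 + I(C(1, -3))) = -245*(89 + 36) = -245*125 = -30625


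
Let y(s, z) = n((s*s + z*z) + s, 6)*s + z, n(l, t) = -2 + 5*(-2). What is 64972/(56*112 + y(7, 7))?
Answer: 64972/6195 ≈ 10.488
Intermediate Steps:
n(l, t) = -12 (n(l, t) = -2 - 10 = -12)
y(s, z) = z - 12*s (y(s, z) = -12*s + z = z - 12*s)
64972/(56*112 + y(7, 7)) = 64972/(56*112 + (7 - 12*7)) = 64972/(6272 + (7 - 84)) = 64972/(6272 - 77) = 64972/6195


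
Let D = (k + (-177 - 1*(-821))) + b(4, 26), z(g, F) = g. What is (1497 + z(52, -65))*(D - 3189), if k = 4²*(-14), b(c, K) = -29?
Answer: -4334102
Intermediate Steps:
k = -224 (k = 16*(-14) = -224)
D = 391 (D = (-224 + (-177 - 1*(-821))) - 29 = (-224 + (-177 + 821)) - 29 = (-224 + 644) - 29 = 420 - 29 = 391)
(1497 + z(52, -65))*(D - 3189) = (1497 + 52)*(391 - 3189) = 1549*(-2798) = -4334102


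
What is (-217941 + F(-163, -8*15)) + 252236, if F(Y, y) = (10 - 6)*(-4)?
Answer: 34279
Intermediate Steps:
F(Y, y) = -16 (F(Y, y) = 4*(-4) = -16)
(-217941 + F(-163, -8*15)) + 252236 = (-217941 - 16) + 252236 = -217957 + 252236 = 34279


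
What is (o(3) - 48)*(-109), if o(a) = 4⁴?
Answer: -22672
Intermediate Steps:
o(a) = 256
(o(3) - 48)*(-109) = (256 - 48)*(-109) = 208*(-109) = -22672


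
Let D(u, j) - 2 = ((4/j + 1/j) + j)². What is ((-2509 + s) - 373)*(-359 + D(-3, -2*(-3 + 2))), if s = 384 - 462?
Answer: 996780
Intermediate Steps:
s = -78
D(u, j) = 2 + (j + 5/j)² (D(u, j) = 2 + ((4/j + 1/j) + j)² = 2 + (5/j + j)² = 2 + (j + 5/j)²)
((-2509 + s) - 373)*(-359 + D(-3, -2*(-3 + 2))) = ((-2509 - 78) - 373)*(-359 + (12 + (-2*(-3 + 2))² + 25/(-2*(-3 + 2))²)) = (-2587 - 373)*(-359 + (12 + (-2*(-1))² + 25/(-2*(-1))²)) = -2960*(-359 + (12 + 2² + 25/2²)) = -2960*(-359 + (12 + 4 + 25*(¼))) = -2960*(-359 + (12 + 4 + 25/4)) = -2960*(-359 + 89/4) = -2960*(-1347/4) = 996780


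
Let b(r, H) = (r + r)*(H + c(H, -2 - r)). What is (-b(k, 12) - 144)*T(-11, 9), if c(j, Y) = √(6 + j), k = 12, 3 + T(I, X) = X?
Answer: -2592 - 432*√2 ≈ -3202.9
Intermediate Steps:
T(I, X) = -3 + X
b(r, H) = 2*r*(H + √(6 + H)) (b(r, H) = (r + r)*(H + √(6 + H)) = (2*r)*(H + √(6 + H)) = 2*r*(H + √(6 + H)))
(-b(k, 12) - 144)*T(-11, 9) = (-2*12*(12 + √(6 + 12)) - 144)*(-3 + 9) = (-2*12*(12 + √18) - 144)*6 = (-2*12*(12 + 3*√2) - 144)*6 = (-(288 + 72*√2) - 144)*6 = ((-288 - 72*√2) - 144)*6 = (-432 - 72*√2)*6 = -2592 - 432*√2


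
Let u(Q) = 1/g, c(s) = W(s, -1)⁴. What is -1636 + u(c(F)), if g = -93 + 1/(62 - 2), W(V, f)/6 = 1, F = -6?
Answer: -9127304/5579 ≈ -1636.0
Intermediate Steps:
W(V, f) = 6 (W(V, f) = 6*1 = 6)
c(s) = 1296 (c(s) = 6⁴ = 1296)
g = -5579/60 (g = -93 + 1/60 = -5579/60 ≈ -92.983)
u(Q) = -60/5579 (u(Q) = 1/(-5579/60) = -60/5579)
-1636 + u(c(F)) = -1636 - 60/5579 = -9127304/5579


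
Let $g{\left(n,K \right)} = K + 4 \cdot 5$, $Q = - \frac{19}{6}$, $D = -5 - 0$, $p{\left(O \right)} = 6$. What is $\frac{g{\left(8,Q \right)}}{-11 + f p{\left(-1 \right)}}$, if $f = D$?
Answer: $- \frac{101}{246} \approx -0.41057$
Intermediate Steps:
$D = -5$ ($D = -5 + 0 = -5$)
$f = -5$
$Q = - \frac{19}{6}$ ($Q = \left(-19\right) \frac{1}{6} = - \frac{19}{6} \approx -3.1667$)
$g{\left(n,K \right)} = 20 + K$ ($g{\left(n,K \right)} = K + 20 = 20 + K$)
$\frac{g{\left(8,Q \right)}}{-11 + f p{\left(-1 \right)}} = \frac{20 - \frac{19}{6}}{-11 - 30} = \frac{101}{6 \left(-11 - 30\right)} = \frac{101}{6 \left(-41\right)} = \frac{101}{6} \left(- \frac{1}{41}\right) = - \frac{101}{246}$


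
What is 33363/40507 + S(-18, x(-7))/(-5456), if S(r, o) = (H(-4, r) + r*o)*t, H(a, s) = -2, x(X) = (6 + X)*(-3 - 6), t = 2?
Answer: 24414353/27625774 ≈ 0.88375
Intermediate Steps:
x(X) = -54 - 9*X (x(X) = (6 + X)*(-9) = -54 - 9*X)
S(r, o) = -4 + 2*o*r (S(r, o) = (-2 + r*o)*2 = (-2 + o*r)*2 = -4 + 2*o*r)
33363/40507 + S(-18, x(-7))/(-5456) = 33363/40507 + (-4 + 2*(-54 - 9*(-7))*(-18))/(-5456) = 33363*(1/40507) + (-4 + 2*(-54 + 63)*(-18))*(-1/5456) = 33363/40507 + (-4 + 2*9*(-18))*(-1/5456) = 33363/40507 + (-4 - 324)*(-1/5456) = 33363/40507 - 328*(-1/5456) = 33363/40507 + 41/682 = 24414353/27625774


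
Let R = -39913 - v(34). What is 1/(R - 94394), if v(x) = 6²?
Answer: -1/134343 ≈ -7.4436e-6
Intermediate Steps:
v(x) = 36
R = -39949 (R = -39913 - 1*36 = -39913 - 36 = -39949)
1/(R - 94394) = 1/(-39949 - 94394) = 1/(-134343) = -1/134343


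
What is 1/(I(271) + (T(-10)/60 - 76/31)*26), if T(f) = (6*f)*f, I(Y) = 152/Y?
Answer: 8401/1653476 ≈ 0.0050808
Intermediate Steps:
T(f) = 6*f²
1/(I(271) + (T(-10)/60 - 76/31)*26) = 1/(152/271 + ((6*(-10)²)/60 - 76/31)*26) = 1/(152*(1/271) + ((6*100)*(1/60) - 76*1/31)*26) = 1/(152/271 + (600*(1/60) - 76/31)*26) = 1/(152/271 + (10 - 76/31)*26) = 1/(152/271 + (234/31)*26) = 1/(152/271 + 6084/31) = 1/(1653476/8401) = 8401/1653476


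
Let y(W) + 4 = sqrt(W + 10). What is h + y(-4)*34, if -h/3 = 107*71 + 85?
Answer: -23182 + 34*sqrt(6) ≈ -23099.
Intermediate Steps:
h = -23046 (h = -3*(107*71 + 85) = -3*(7597 + 85) = -3*7682 = -23046)
y(W) = -4 + sqrt(10 + W) (y(W) = -4 + sqrt(W + 10) = -4 + sqrt(10 + W))
h + y(-4)*34 = -23046 + (-4 + sqrt(10 - 4))*34 = -23046 + (-4 + sqrt(6))*34 = -23046 + (-136 + 34*sqrt(6)) = -23182 + 34*sqrt(6)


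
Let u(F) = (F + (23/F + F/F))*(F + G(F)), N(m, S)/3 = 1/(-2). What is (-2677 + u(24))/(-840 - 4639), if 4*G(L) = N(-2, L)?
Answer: 132079/350656 ≈ 0.37666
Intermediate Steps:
N(m, S) = -3/2 (N(m, S) = 3/(-2) = 3*(-1/2) = -3/2)
G(L) = -3/8 (G(L) = (1/4)*(-3/2) = -3/8)
u(F) = (-3/8 + F)*(1 + F + 23/F) (u(F) = (F + (23/F + F/F))*(F - 3/8) = (F + (23/F + 1))*(-3/8 + F) = (F + (1 + 23/F))*(-3/8 + F) = (1 + F + 23/F)*(-3/8 + F) = (-3/8 + F)*(1 + F + 23/F))
(-2677 + u(24))/(-840 - 4639) = (-2677 + (1/8)*(-69 + 24*(181 + 5*24 + 8*24**2))/24)/(-840 - 4639) = (-2677 + (1/8)*(1/24)*(-69 + 24*(181 + 120 + 8*576)))/(-5479) = (-2677 + (1/8)*(1/24)*(-69 + 24*(181 + 120 + 4608)))*(-1/5479) = (-2677 + (1/8)*(1/24)*(-69 + 24*4909))*(-1/5479) = (-2677 + (1/8)*(1/24)*(-69 + 117816))*(-1/5479) = (-2677 + (1/8)*(1/24)*117747)*(-1/5479) = (-2677 + 39249/64)*(-1/5479) = -132079/64*(-1/5479) = 132079/350656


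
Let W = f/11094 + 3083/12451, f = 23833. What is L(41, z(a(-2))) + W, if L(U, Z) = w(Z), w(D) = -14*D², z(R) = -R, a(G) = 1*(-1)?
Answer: -1602892031/138131394 ≈ -11.604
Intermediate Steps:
a(G) = -1
W = 330947485/138131394 (W = 23833/11094 + 3083/12451 = 330947485/138131394 ≈ 2.3959)
L(U, Z) = -14*Z²
L(41, z(a(-2))) + W = -14*(-1*(-1))² + 330947485/138131394 = -14*1² + 330947485/138131394 = -14*1 + 330947485/138131394 = -14 + 330947485/138131394 = -1602892031/138131394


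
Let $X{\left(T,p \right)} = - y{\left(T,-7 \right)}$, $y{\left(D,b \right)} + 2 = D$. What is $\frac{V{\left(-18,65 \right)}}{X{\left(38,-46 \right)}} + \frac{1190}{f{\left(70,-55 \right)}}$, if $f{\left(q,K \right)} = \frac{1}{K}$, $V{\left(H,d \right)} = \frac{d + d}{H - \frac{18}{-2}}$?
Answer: $- \frac{10602835}{162} \approx -65450.0$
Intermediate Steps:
$y{\left(D,b \right)} = -2 + D$
$V{\left(H,d \right)} = \frac{2 d}{9 + H}$ ($V{\left(H,d \right)} = \frac{2 d}{H - -9} = \frac{2 d}{H + 9} = \frac{2 d}{9 + H}$)
$X{\left(T,p \right)} = 2 - T$ ($X{\left(T,p \right)} = - (-2 + T) = 2 - T$)
$\frac{V{\left(-18,65 \right)}}{X{\left(38,-46 \right)}} + \frac{1190}{f{\left(70,-55 \right)}} = \frac{2 \cdot 65 \frac{1}{9 - 18}}{2 - 38} + \frac{1190}{\frac{1}{-55}} = \frac{2 \cdot 65 \frac{1}{-9}}{2 - 38} + \frac{1190}{- \frac{1}{55}} = \frac{2 \cdot 65 \left(- \frac{1}{9}\right)}{-36} + 1190 \left(-55\right) = \left(- \frac{130}{9}\right) \left(- \frac{1}{36}\right) - 65450 = \frac{65}{162} - 65450 = - \frac{10602835}{162}$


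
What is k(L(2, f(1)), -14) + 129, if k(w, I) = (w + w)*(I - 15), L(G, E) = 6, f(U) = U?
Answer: -219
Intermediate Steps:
k(w, I) = 2*w*(-15 + I) (k(w, I) = (2*w)*(-15 + I) = 2*w*(-15 + I))
k(L(2, f(1)), -14) + 129 = 2*6*(-15 - 14) + 129 = 2*6*(-29) + 129 = -348 + 129 = -219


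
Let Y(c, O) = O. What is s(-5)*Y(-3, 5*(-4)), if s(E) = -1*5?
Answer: 100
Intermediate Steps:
s(E) = -5
s(-5)*Y(-3, 5*(-4)) = -25*(-4) = -5*(-20) = 100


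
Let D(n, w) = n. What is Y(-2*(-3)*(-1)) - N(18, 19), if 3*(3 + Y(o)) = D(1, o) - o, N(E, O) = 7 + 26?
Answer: -101/3 ≈ -33.667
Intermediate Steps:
N(E, O) = 33
Y(o) = -8/3 - o/3 (Y(o) = -3 + (1 - o)/3 = -3 + (⅓ - o/3) = -8/3 - o/3)
Y(-2*(-3)*(-1)) - N(18, 19) = (-8/3 - (-2*(-3))*(-1)/3) - 1*33 = (-8/3 - 2*(-1)) - 33 = (-8/3 - ⅓*(-6)) - 33 = (-8/3 + 2) - 33 = -⅔ - 33 = -101/3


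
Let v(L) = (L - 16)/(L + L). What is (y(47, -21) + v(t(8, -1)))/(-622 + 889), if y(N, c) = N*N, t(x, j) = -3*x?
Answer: 13259/1602 ≈ 8.2765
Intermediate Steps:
y(N, c) = N²
v(L) = (-16 + L)/(2*L) (v(L) = (-16 + L)/((2*L)) = (-16 + L)*(1/(2*L)) = (-16 + L)/(2*L))
(y(47, -21) + v(t(8, -1)))/(-622 + 889) = (47² + (-16 - 3*8)/(2*((-3*8))))/(-622 + 889) = (2209 + (½)*(-16 - 24)/(-24))/267 = (2209 + (½)*(-1/24)*(-40))*(1/267) = (2209 + ⅚)*(1/267) = (13259/6)*(1/267) = 13259/1602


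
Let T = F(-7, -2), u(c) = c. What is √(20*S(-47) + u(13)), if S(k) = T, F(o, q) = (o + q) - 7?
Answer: I*√307 ≈ 17.521*I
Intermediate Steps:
F(o, q) = -7 + o + q
T = -16 (T = -7 - 7 - 2 = -16)
S(k) = -16
√(20*S(-47) + u(13)) = √(20*(-16) + 13) = √(-320 + 13) = √(-307) = I*√307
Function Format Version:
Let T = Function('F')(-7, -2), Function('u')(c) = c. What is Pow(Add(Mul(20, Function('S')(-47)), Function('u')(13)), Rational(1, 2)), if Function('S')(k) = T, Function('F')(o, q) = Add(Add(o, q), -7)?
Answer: Mul(I, Pow(307, Rational(1, 2))) ≈ Mul(17.521, I)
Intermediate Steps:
Function('F')(o, q) = Add(-7, o, q)
T = -16 (T = Add(-7, -7, -2) = -16)
Function('S')(k) = -16
Pow(Add(Mul(20, Function('S')(-47)), Function('u')(13)), Rational(1, 2)) = Pow(Add(Mul(20, -16), 13), Rational(1, 2)) = Pow(Add(-320, 13), Rational(1, 2)) = Pow(-307, Rational(1, 2)) = Mul(I, Pow(307, Rational(1, 2)))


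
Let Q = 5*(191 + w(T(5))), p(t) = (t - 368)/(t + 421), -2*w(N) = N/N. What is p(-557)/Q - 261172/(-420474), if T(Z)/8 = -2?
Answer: 1140705311/1815606732 ≈ 0.62828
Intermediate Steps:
T(Z) = -16 (T(Z) = 8*(-2) = -16)
w(N) = -½ (w(N) = -N/(2*N) = -½*1 = -½)
p(t) = (-368 + t)/(421 + t)
Q = 1905/2 (Q = 5*(191 - ½) = 5*(381/2) = 1905/2 ≈ 952.50)
p(-557)/Q - 261172/(-420474) = ((-368 - 557)/(421 - 557))/(1905/2) - 261172/(-420474) = (-925/(-136))*(2/1905) - 261172*(-1/420474) = -1/136*(-925)*(2/1905) + 130586/210237 = (925/136)*(2/1905) + 130586/210237 = 185/25908 + 130586/210237 = 1140705311/1815606732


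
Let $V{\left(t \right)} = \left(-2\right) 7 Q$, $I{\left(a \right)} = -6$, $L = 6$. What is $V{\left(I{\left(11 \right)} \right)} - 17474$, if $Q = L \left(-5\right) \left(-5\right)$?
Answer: $-19574$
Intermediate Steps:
$Q = 150$ ($Q = 6 \left(-5\right) \left(-5\right) = \left(-30\right) \left(-5\right) = 150$)
$V{\left(t \right)} = -2100$ ($V{\left(t \right)} = \left(-2\right) 7 \cdot 150 = \left(-14\right) 150 = -2100$)
$V{\left(I{\left(11 \right)} \right)} - 17474 = -2100 - 17474 = -19574$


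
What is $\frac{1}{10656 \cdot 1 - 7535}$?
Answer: $\frac{1}{3121} \approx 0.00032041$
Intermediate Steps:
$\frac{1}{10656 \cdot 1 - 7535} = \frac{1}{10656 - 7535} = \frac{1}{3121}$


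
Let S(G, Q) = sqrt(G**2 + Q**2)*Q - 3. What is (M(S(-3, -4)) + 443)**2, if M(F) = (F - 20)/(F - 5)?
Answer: 154927809/784 ≈ 1.9761e+5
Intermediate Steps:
S(G, Q) = -3 + Q*sqrt(G**2 + Q**2) (S(G, Q) = Q*sqrt(G**2 + Q**2) - 3 = -3 + Q*sqrt(G**2 + Q**2))
M(F) = (-20 + F)/(-5 + F)
(M(S(-3, -4)) + 443)**2 = ((-20 + (-3 - 4*sqrt((-3)**2 + (-4)**2)))/(-5 + (-3 - 4*sqrt((-3)**2 + (-4)**2))) + 443)**2 = ((-20 + (-3 - 4*sqrt(9 + 16)))/(-5 + (-3 - 4*sqrt(9 + 16))) + 443)**2 = ((-20 + (-3 - 4*sqrt(25)))/(-5 + (-3 - 4*sqrt(25))) + 443)**2 = ((-20 + (-3 - 4*5))/(-5 + (-3 - 4*5)) + 443)**2 = ((-20 + (-3 - 20))/(-5 + (-3 - 20)) + 443)**2 = ((-20 - 23)/(-5 - 23) + 443)**2 = (-43/(-28) + 443)**2 = (-1/28*(-43) + 443)**2 = (43/28 + 443)**2 = (12447/28)**2 = 154927809/784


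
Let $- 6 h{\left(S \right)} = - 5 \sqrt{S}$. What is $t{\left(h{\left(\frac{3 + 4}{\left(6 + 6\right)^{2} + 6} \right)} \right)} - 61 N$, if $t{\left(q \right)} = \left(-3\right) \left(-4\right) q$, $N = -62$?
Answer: $3782 + \frac{\sqrt{42}}{3} \approx 3784.2$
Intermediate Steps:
$h{\left(S \right)} = \frac{5 \sqrt{S}}{6}$ ($h{\left(S \right)} = - \frac{\left(-5\right) \sqrt{S}}{6} = \frac{5 \sqrt{S}}{6}$)
$t{\left(q \right)} = 12 q$
$t{\left(h{\left(\frac{3 + 4}{\left(6 + 6\right)^{2} + 6} \right)} \right)} - 61 N = 12 \frac{5 \sqrt{\frac{3 + 4}{\left(6 + 6\right)^{2} + 6}}}{6} - -3782 = 12 \frac{5 \sqrt{\frac{7}{12^{2} + 6}}}{6} + 3782 = 12 \frac{5 \sqrt{\frac{7}{144 + 6}}}{6} + 3782 = 12 \frac{5 \sqrt{\frac{7}{150}}}{6} + 3782 = 12 \frac{5 \frac{\sqrt{42}}{30}}{6} + 3782 = 12 \frac{\sqrt{42}}{36} + 3782 = \frac{\sqrt{42}}{3} + 3782 = 3782 + \frac{\sqrt{42}}{3}$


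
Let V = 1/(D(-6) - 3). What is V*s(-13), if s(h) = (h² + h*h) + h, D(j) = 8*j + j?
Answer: -325/57 ≈ -5.7018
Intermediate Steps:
D(j) = 9*j
s(h) = h + 2*h² (s(h) = (h² + h²) + h = 2*h² + h = h + 2*h²)
V = -1/57 (V = 1/(9*(-6) - 3) = 1/(-54 - 3) = 1/(-57) = -1/57 ≈ -0.017544)
V*s(-13) = -(-13)*(1 + 2*(-13))/57 = -(-13)*(1 - 26)/57 = -(-13)*(-25)/57 = -1/57*325 = -325/57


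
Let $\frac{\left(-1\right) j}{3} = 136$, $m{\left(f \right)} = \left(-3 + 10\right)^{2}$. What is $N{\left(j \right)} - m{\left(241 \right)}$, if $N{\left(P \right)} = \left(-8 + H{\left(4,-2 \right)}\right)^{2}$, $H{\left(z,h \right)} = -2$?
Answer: $51$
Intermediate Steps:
$m{\left(f \right)} = 49$ ($m{\left(f \right)} = 7^{2} = 49$)
$j = -408$ ($j = \left(-3\right) 136 = -408$)
$N{\left(P \right)} = 100$ ($N{\left(P \right)} = \left(-8 - 2\right)^{2} = \left(-10\right)^{2} = 100$)
$N{\left(j \right)} - m{\left(241 \right)} = 100 - 49 = 51$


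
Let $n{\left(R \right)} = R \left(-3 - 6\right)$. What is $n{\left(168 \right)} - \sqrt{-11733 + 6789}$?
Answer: $-1512 - 4 i \sqrt{309} \approx -1512.0 - 70.314 i$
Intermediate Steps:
$n{\left(R \right)} = - 9 R$ ($n{\left(R \right)} = R \left(-9\right) = - 9 R$)
$n{\left(168 \right)} - \sqrt{-11733 + 6789} = \left(-9\right) 168 - \sqrt{-11733 + 6789} = -1512 - \sqrt{-4944} = -1512 - 4 i \sqrt{309}$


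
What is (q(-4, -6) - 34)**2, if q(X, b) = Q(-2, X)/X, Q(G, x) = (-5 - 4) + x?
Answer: 15129/16 ≈ 945.56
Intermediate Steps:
Q(G, x) = -9 + x
q(X, b) = (-9 + X)/X
(q(-4, -6) - 34)**2 = ((-9 - 4)/(-4) - 34)**2 = (-1/4*(-13) - 34)**2 = (13/4 - 34)**2 = (-123/4)**2 = 15129/16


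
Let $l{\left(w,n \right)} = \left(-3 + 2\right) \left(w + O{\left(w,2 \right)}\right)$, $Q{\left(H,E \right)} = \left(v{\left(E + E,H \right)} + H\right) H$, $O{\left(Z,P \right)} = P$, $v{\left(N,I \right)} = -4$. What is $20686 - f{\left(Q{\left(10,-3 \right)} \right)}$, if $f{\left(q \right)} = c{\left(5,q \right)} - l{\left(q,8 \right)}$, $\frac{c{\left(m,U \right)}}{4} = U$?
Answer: $20384$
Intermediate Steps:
$c{\left(m,U \right)} = 4 U$
$Q{\left(H,E \right)} = H \left(-4 + H\right)$ ($Q{\left(H,E \right)} = \left(-4 + H\right) H = H \left(-4 + H\right)$)
$l{\left(w,n \right)} = -2 - w$ ($l{\left(w,n \right)} = \left(-3 + 2\right) \left(w + 2\right) = - (2 + w) = -2 - w$)
$f{\left(q \right)} = 2 + 5 q$ ($f{\left(q \right)} = 4 q - \left(-2 - q\right) = 4 q + \left(2 + q\right) = 2 + 5 q$)
$20686 - f{\left(Q{\left(10,-3 \right)} \right)} = 20686 - \left(2 + 5 \cdot 10 \left(-4 + 10\right)\right) = 20686 - \left(2 + 5 \cdot 10 \cdot 6\right) = 20686 - \left(2 + 5 \cdot 60\right) = 20686 - \left(2 + 300\right) = 20686 - 302 = 20384$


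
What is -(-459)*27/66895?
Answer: 729/3935 ≈ 0.18526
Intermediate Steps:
-(-459)*27/66895 = -459*(-27)*(1/66895) = 12393*(1/66895) = 729/3935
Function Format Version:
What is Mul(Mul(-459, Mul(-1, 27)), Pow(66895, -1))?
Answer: Rational(729, 3935) ≈ 0.18526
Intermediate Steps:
Mul(Mul(-459, Mul(-1, 27)), Pow(66895, -1)) = Mul(Mul(-459, -27), Rational(1, 66895)) = Mul(12393, Rational(1, 66895)) = Rational(729, 3935)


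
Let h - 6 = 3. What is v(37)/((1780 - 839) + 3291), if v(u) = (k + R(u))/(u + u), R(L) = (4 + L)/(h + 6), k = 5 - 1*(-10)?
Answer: 133/2348760 ≈ 5.6626e-5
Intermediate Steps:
h = 9 (h = 6 + 3 = 9)
k = 15 (k = 5 + 10 = 15)
R(L) = 4/15 + L/15 (R(L) = (4 + L)/(9 + 6) = (4 + L)/15 = (4 + L)*(1/15) = 4/15 + L/15)
v(u) = (229/15 + u/15)/(2*u) (v(u) = (15 + (4/15 + u/15))/(u + u) = (229/15 + u/15)/((2*u)) = (229/15 + u/15)*(1/(2*u)) = (229/15 + u/15)/(2*u))
v(37)/((1780 - 839) + 3291) = ((1/30)*(229 + 37)/37)/((1780 - 839) + 3291) = ((1/30)*(1/37)*266)/(941 + 3291) = (133/555)/4232 = (133/555)*(1/4232) = 133/2348760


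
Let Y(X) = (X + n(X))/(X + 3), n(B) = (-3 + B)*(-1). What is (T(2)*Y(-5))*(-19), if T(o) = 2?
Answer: 57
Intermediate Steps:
n(B) = 3 - B
Y(X) = 3/(3 + X) (Y(X) = (X + (3 - X))/(X + 3) = 3/(3 + X))
(T(2)*Y(-5))*(-19) = (2*(3/(3 - 5)))*(-19) = (2*(3/(-2)))*(-19) = (2*(3*(-1/2)))*(-19) = (2*(-3/2))*(-19) = -3*(-19) = 57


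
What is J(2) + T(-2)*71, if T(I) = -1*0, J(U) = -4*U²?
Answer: -16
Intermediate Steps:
T(I) = 0
J(2) + T(-2)*71 = -4*2² + 0*71 = -4*4 + 0 = -16 + 0 = -16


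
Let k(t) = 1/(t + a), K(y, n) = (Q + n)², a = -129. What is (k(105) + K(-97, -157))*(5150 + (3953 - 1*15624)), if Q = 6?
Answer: -3568441183/24 ≈ -1.4869e+8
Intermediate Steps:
K(y, n) = (6 + n)²
k(t) = 1/(-129 + t) (k(t) = 1/(t - 129) = 1/(-129 + t))
(k(105) + K(-97, -157))*(5150 + (3953 - 1*15624)) = (1/(-129 + 105) + (6 - 157)²)*(5150 + (3953 - 1*15624)) = (1/(-24) + (-151)²)*(5150 + (3953 - 15624)) = (-1/24 + 22801)*(5150 - 11671) = (547223/24)*(-6521) = -3568441183/24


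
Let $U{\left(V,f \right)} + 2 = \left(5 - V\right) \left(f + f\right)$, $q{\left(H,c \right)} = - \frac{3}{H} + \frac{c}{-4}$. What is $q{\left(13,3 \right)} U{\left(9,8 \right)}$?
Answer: $\frac{1683}{26} \approx 64.731$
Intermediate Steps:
$q{\left(H,c \right)} = - \frac{3}{H} - \frac{c}{4}$ ($q{\left(H,c \right)} = - \frac{3}{H} + c \left(- \frac{1}{4}\right) = - \frac{3}{H} - \frac{c}{4}$)
$U{\left(V,f \right)} = -2 + 2 f \left(5 - V\right)$ ($U{\left(V,f \right)} = -2 + \left(5 - V\right) \left(f + f\right) = -2 + \left(5 - V\right) 2 f = -2 + 2 f \left(5 - V\right)$)
$q{\left(13,3 \right)} U{\left(9,8 \right)} = \left(- \frac{3}{13} - \frac{3}{4}\right) \left(-2 + 10 \cdot 8 - 18 \cdot 8\right) = \left(\left(-3\right) \frac{1}{13} - \frac{3}{4}\right) \left(-2 + 80 - 144\right) = \left(- \frac{3}{13} - \frac{3}{4}\right) \left(-66\right) = \left(- \frac{51}{52}\right) \left(-66\right) = \frac{1683}{26}$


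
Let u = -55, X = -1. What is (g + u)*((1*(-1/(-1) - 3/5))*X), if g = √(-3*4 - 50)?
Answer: 22 - 2*I*√62/5 ≈ 22.0 - 3.1496*I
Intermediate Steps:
g = I*√62 (g = √(-12 - 50) = √(-62) = I*√62 ≈ 7.874*I)
(g + u)*((1*(-1/(-1) - 3/5))*X) = (I*√62 - 55)*((1*(-1/(-1) - 3/5))*(-1)) = (-55 + I*√62)*((1*(-1*(-1) - 3*⅕))*(-1)) = (-55 + I*√62)*((1*(1 - ⅗))*(-1)) = (-55 + I*√62)*((1*(⅖))*(-1)) = (-55 + I*√62)*((⅖)*(-1)) = (-55 + I*√62)*(-⅖) = 22 - 2*I*√62/5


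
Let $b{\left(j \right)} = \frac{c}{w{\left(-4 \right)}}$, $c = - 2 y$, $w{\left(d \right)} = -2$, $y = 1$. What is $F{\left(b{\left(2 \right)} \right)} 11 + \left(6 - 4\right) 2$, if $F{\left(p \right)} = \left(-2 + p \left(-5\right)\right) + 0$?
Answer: $-73$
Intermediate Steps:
$c = -2$ ($c = \left(-2\right) 1 = -2$)
$b{\left(j \right)} = 1$ ($b{\left(j \right)} = - \frac{2}{-2} = \left(-2\right) \left(- \frac{1}{2}\right) = 1$)
$F{\left(p \right)} = -2 - 5 p$ ($F{\left(p \right)} = \left(-2 - 5 p\right) + 0 = -2 - 5 p$)
$F{\left(b{\left(2 \right)} \right)} 11 + \left(6 - 4\right) 2 = \left(-2 - 5\right) 11 + \left(6 - 4\right) 2 = \left(-2 - 5\right) 11 + 2 \cdot 2 = \left(-7\right) 11 + 4 = -77 + 4 = -73$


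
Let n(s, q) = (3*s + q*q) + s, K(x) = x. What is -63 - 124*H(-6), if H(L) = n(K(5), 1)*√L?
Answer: -63 - 2604*I*√6 ≈ -63.0 - 6378.5*I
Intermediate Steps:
n(s, q) = q² + 4*s (n(s, q) = (3*s + q²) + s = (q² + 3*s) + s = q² + 4*s)
H(L) = 21*√L (H(L) = (1² + 4*5)*√L = (1 + 20)*√L = 21*√L)
-63 - 124*H(-6) = -63 - 2604*√(-6) = -63 - 2604*I*√6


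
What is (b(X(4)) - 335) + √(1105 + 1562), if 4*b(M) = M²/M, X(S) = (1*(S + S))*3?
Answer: -329 + √2667 ≈ -277.36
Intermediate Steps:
X(S) = 6*S (X(S) = (1*(2*S))*3 = (2*S)*3 = 6*S)
b(M) = M/4 (b(M) = (M²/M)/4 = M/4)
(b(X(4)) - 335) + √(1105 + 1562) = ((6*4)/4 - 335) + √(1105 + 1562) = ((¼)*24 - 335) + √2667 = (6 - 335) + √2667 = -329 + √2667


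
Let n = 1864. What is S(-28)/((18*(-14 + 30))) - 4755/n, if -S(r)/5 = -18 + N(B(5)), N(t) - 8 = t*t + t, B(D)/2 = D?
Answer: -8990/2097 ≈ -4.2871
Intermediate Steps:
B(D) = 2*D
N(t) = 8 + t + t**2 (N(t) = 8 + (t*t + t) = 8 + (t**2 + t) = 8 + (t + t**2) = 8 + t + t**2)
S(r) = -500 (S(r) = -5*(-18 + (8 + 2*5 + (2*5)**2)) = -5*(-18 + (8 + 10 + 10**2)) = -5*(-18 + (8 + 10 + 100)) = -5*(-18 + 118) = -5*100 = -500)
S(-28)/((18*(-14 + 30))) - 4755/n = -500*1/(18*(-14 + 30)) - 4755/1864 = -500/(18*16) - 4755*1/1864 = -500/288 - 4755/1864 = -500*1/288 - 4755/1864 = -125/72 - 4755/1864 = -8990/2097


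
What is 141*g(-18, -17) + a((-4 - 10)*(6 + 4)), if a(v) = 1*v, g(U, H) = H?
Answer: -2537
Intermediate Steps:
a(v) = v
141*g(-18, -17) + a((-4 - 10)*(6 + 4)) = 141*(-17) + (-4 - 10)*(6 + 4) = -2397 - 14*10 = -2397 - 140 = -2537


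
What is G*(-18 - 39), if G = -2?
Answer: 114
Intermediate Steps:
G*(-18 - 39) = -2*(-18 - 39) = -2*(-57) = 114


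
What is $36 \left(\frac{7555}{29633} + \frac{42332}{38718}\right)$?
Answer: $\frac{3093877292}{63740583} \approx 48.539$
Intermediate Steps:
$36 \left(\frac{7555}{29633} + \frac{42332}{38718}\right) = 36 \left(7555 \cdot \frac{1}{29633} + 42332 \cdot \frac{1}{38718}\right) = 36 \left(\frac{7555}{29633} + \frac{21166}{19359}\right) = 36 \cdot \frac{773469323}{573665247} = \frac{3093877292}{63740583}$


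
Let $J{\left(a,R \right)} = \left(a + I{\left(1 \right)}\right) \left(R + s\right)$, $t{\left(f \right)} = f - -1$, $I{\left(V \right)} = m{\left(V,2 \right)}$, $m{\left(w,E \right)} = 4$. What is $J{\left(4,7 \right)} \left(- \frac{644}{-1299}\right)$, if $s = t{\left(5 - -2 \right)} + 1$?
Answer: $\frac{82432}{1299} \approx 63.458$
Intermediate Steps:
$I{\left(V \right)} = 4$
$t{\left(f \right)} = 1 + f$ ($t{\left(f \right)} = f + 1 = 1 + f$)
$s = 9$ ($s = \left(1 + \left(5 - -2\right)\right) + 1 = \left(1 + \left(5 + 2\right)\right) + 1 = \left(1 + 7\right) + 1 = 8 + 1 = 9$)
$J{\left(a,R \right)} = \left(4 + a\right) \left(9 + R\right)$ ($J{\left(a,R \right)} = \left(a + 4\right) \left(R + 9\right) = \left(4 + a\right) \left(9 + R\right)$)
$J{\left(4,7 \right)} \left(- \frac{644}{-1299}\right) = \left(36 + 4 \cdot 7 + 9 \cdot 4 + 7 \cdot 4\right) \left(- \frac{644}{-1299}\right) = \left(36 + 28 + 36 + 28\right) \left(\left(-644\right) \left(- \frac{1}{1299}\right)\right) = 128 \cdot \frac{644}{1299} = \frac{82432}{1299}$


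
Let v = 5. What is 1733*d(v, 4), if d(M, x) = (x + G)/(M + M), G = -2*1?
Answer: 1733/5 ≈ 346.60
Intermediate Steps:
G = -2
d(M, x) = (-2 + x)/(2*M) (d(M, x) = (x - 2)/(M + M) = (-2 + x)/((2*M)) = (-2 + x)*(1/(2*M)) = (-2 + x)/(2*M))
1733*d(v, 4) = 1733*((1/2)*(-2 + 4)/5) = 1733*((1/2)*(1/5)*2) = 1733*(1/5) = 1733/5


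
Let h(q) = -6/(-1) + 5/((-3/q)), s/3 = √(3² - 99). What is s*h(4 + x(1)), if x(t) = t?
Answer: -21*I*√10 ≈ -66.408*I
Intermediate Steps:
s = 9*I*√10 (s = 3*√(3² - 99) = 3*√(9 - 99) = 3*√(-90) = 3*(3*I*√10) = 9*I*√10 ≈ 28.461*I)
h(q) = 6 - 5*q/3 (h(q) = -6*(-1) + 5*(-q/3) = 6 - 5*q/3)
s*h(4 + x(1)) = (9*I*√10)*(6 - 5*(4 + 1)/3) = (9*I*√10)*(6 - 5/3*5) = (9*I*√10)*(6 - 25/3) = (9*I*√10)*(-7/3) = -21*I*√10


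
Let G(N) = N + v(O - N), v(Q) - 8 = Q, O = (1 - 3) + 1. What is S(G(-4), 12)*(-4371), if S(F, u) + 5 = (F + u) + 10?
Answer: -104904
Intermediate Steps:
O = -1 (O = -2 + 1 = -1)
v(Q) = 8 + Q
G(N) = 7 (G(N) = N + (8 + (-1 - N)) = N + (7 - N) = 7)
S(F, u) = 5 + F + u (S(F, u) = -5 + ((F + u) + 10) = -5 + (10 + F + u) = 5 + F + u)
S(G(-4), 12)*(-4371) = (5 + 7 + 12)*(-4371) = 24*(-4371) = -104904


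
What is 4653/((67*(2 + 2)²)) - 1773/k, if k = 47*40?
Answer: 855873/251920 ≈ 3.3974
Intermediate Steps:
k = 1880
4653/((67*(2 + 2)²)) - 1773/k = 4653/((67*(2 + 2)²)) - 1773/1880 = 4653/((67*4²)) - 1773*1/1880 = 4653/((67*16)) - 1773/1880 = 4653/1072 - 1773/1880 = 855873/251920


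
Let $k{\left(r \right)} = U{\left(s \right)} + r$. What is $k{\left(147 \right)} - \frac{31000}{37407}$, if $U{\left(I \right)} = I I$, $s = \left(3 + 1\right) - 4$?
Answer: $\frac{5467829}{37407} \approx 146.17$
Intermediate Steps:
$s = 0$ ($s = 4 - 4 = 0$)
$U{\left(I \right)} = I^{2}$
$k{\left(r \right)} = r$ ($k{\left(r \right)} = 0^{2} + r = 0 + r = r$)
$k{\left(147 \right)} - \frac{31000}{37407} = 147 - \frac{31000}{37407} = \frac{5467829}{37407}$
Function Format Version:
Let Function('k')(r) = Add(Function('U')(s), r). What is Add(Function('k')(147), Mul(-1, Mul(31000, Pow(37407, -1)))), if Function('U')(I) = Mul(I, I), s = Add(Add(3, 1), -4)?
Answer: Rational(5467829, 37407) ≈ 146.17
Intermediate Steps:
s = 0 (s = Add(4, -4) = 0)
Function('U')(I) = Pow(I, 2)
Function('k')(r) = r (Function('k')(r) = Add(Pow(0, 2), r) = Add(0, r) = r)
Add(Function('k')(147), Mul(-1, Mul(31000, Pow(37407, -1)))) = Add(147, Mul(-1, Mul(31000, Pow(37407, -1)))) = Add(147, Mul(-1, Mul(31000, Rational(1, 37407)))) = Add(147, Mul(-1, Rational(31000, 37407))) = Add(147, Rational(-31000, 37407)) = Rational(5467829, 37407)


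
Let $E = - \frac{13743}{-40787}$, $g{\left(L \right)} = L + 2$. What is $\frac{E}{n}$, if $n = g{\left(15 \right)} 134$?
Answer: $\frac{13743}{92912786} \approx 0.00014791$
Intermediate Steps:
$g{\left(L \right)} = 2 + L$
$n = 2278$ ($n = \left(2 + 15\right) 134 = 17 \cdot 134 = 2278$)
$E = \frac{13743}{40787}$ ($E = \left(-13743\right) \left(- \frac{1}{40787}\right) = \frac{13743}{40787} \approx 0.33695$)
$\frac{E}{n} = \frac{13743}{40787 \cdot 2278} = \frac{13743}{40787} \cdot \frac{1}{2278} = \frac{13743}{92912786}$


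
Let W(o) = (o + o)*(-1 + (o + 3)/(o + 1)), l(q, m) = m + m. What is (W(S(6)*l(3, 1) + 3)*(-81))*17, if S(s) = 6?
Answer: -20655/4 ≈ -5163.8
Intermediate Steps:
l(q, m) = 2*m
W(o) = 2*o*(-1 + (3 + o)/(1 + o)) (W(o) = (2*o)*(-1 + (3 + o)/(1 + o)) = 2*o*(-1 + (3 + o)/(1 + o)))
(W(S(6)*l(3, 1) + 3)*(-81))*17 = ((4*(6*(2*1) + 3)/(1 + (6*(2*1) + 3)))*(-81))*17 = ((4*(6*2 + 3)/(1 + (6*2 + 3)))*(-81))*17 = ((4*(12 + 3)/(1 + (12 + 3)))*(-81))*17 = ((4*15/(1 + 15))*(-81))*17 = ((4*15/16)*(-81))*17 = ((4*15*(1/16))*(-81))*17 = ((15/4)*(-81))*17 = -1215/4*17 = -20655/4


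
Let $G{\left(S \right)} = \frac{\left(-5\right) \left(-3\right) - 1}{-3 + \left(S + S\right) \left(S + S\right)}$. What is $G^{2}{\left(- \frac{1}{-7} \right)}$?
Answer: $\frac{470596}{20449} \approx 23.013$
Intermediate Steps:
$G{\left(S \right)} = \frac{14}{-3 + 4 S^{2}}$ ($G{\left(S \right)} = \frac{15 - 1}{-3 + 2 S 2 S} = \frac{14}{-3 + 4 S^{2}}$)
$G^{2}{\left(- \frac{1}{-7} \right)} = \left(\frac{14}{-3 + 4 \left(- \frac{1}{-7}\right)^{2}}\right)^{2} = \left(\frac{14}{-3 + 4 \left(\left(-1\right) \left(- \frac{1}{7}\right)\right)^{2}}\right)^{2} = \left(\frac{14}{-3 + \frac{4}{49}}\right)^{2} = \left(\frac{14}{- \frac{143}{49}}\right)^{2} = \left(14 \left(- \frac{49}{143}\right)\right)^{2} = \left(- \frac{686}{143}\right)^{2} = \frac{470596}{20449}$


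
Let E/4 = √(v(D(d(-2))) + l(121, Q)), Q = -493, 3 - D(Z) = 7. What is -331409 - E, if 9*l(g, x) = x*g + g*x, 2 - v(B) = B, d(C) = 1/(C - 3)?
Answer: -331409 - 8*I*√29813/3 ≈ -3.3141e+5 - 460.44*I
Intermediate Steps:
d(C) = 1/(-3 + C)
D(Z) = -4 (D(Z) = 3 - 1*7 = 3 - 7 = -4)
v(B) = 2 - B
l(g, x) = 2*g*x/9 (l(g, x) = (x*g + g*x)/9 = (g*x + g*x)/9 = (2*g*x)/9 = 2*g*x/9)
E = 8*I*√29813/3 (E = 4*√((2 - 1*(-4)) + (2/9)*121*(-493)) = 4*√((2 + 4) - 119306/9) = 4*√(6 - 119306/9) = 4*√(-119252/9) = 4*(2*I*√29813/3) = 8*I*√29813/3 ≈ 460.44*I)
-331409 - E = -331409 - 8*I*√29813/3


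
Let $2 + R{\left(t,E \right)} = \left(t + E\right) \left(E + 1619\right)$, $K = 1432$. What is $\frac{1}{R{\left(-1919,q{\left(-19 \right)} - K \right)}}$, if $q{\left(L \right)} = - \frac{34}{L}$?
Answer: $- \frac{361}{228259467} \approx -1.5815 \cdot 10^{-6}$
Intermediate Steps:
$R{\left(t,E \right)} = -2 + \left(1619 + E\right) \left(E + t\right)$ ($R{\left(t,E \right)} = -2 + \left(t + E\right) \left(E + 1619\right) = -2 + \left(E + t\right) \left(1619 + E\right) = -2 + \left(1619 + E\right) \left(E + t\right)$)
$\frac{1}{R{\left(-1919,q{\left(-19 \right)} - K \right)}} = \frac{1}{-2 + \left(- \frac{34}{-19} - 1432\right)^{2} + 1619 \left(- \frac{34}{-19} - 1432\right) + 1619 \left(-1919\right) + \left(- \frac{34}{-19} - 1432\right) \left(-1919\right)} = \frac{1}{-2 + \left(\left(-34\right) \left(- \frac{1}{19}\right) - 1432\right)^{2} + 1619 \left(\left(-34\right) \left(- \frac{1}{19}\right) - 1432\right) - 3106861 + \left(\left(-34\right) \left(- \frac{1}{19}\right) - 1432\right) \left(-1919\right)} = \frac{1}{-2 + \left(\frac{34}{19} - 1432\right)^{2} + 1619 \left(\frac{34}{19} - 1432\right) - 3106861 + \left(\frac{34}{19} - 1432\right) \left(-1919\right)} = \frac{1}{-2 + \left(- \frac{27174}{19}\right)^{2} + 1619 \left(- \frac{27174}{19}\right) - 3106861 - -2744574} = \frac{1}{-2 + \frac{738426276}{361} - \frac{43994706}{19} - 3106861 + 2744574} = \frac{1}{- \frac{228259467}{361}} = - \frac{361}{228259467}$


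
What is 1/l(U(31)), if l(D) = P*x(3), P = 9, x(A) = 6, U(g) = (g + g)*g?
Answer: 1/54 ≈ 0.018519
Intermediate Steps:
U(g) = 2*g² (U(g) = (2*g)*g = 2*g²)
l(D) = 54 (l(D) = 9*6 = 54)
1/l(U(31)) = 1/54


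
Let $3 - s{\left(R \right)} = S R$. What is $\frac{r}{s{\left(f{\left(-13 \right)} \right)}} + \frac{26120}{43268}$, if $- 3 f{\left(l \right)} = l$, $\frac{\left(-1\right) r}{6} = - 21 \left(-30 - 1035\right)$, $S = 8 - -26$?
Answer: $\frac{4357427180}{4683761} \approx 930.33$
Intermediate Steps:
$S = 34$ ($S = 8 + 26 = 34$)
$r = -134190$ ($r = - 6 \left(- 21 \left(-30 - 1035\right)\right) = - 6 \left(\left(-21\right) \left(-1065\right)\right) = \left(-6\right) 22365 = -134190$)
$f{\left(l \right)} = - \frac{l}{3}$
$s{\left(R \right)} = 3 - 34 R$
$\frac{r}{s{\left(f{\left(-13 \right)} \right)}} + \frac{26120}{43268} = - \frac{134190}{3 - 34 \left(\left(- \frac{1}{3}\right) \left(-13\right)\right)} + \frac{26120}{43268} = - \frac{134190}{3 - \frac{442}{3}} + 26120 \cdot \frac{1}{43268} = - \frac{134190}{3 - \frac{442}{3}} + \frac{6530}{10817} = - \frac{134190}{- \frac{433}{3}} + \frac{6530}{10817} = \left(-134190\right) \left(- \frac{3}{433}\right) + \frac{6530}{10817} = \frac{402570}{433} + \frac{6530}{10817} = \frac{4357427180}{4683761}$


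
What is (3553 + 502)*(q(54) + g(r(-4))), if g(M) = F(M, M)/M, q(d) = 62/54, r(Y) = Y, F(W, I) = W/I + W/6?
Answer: 466325/108 ≈ 4317.8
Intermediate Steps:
F(W, I) = W/6 + W/I (F(W, I) = W/I + W*(1/6) = W/I + W/6 = W/6 + W/I)
q(d) = 31/27 (q(d) = 62*(1/54) = 31/27)
g(M) = (1 + M/6)/M (g(M) = (M/6 + M/M)/M = (M/6 + 1)/M = (1 + M/6)/M)
(3553 + 502)*(q(54) + g(r(-4))) = (3553 + 502)*(31/27 + (1/6)*(6 - 4)/(-4)) = 4055*(31/27 + (1/6)*(-1/4)*2) = 4055*(31/27 - 1/12) = 4055*(115/108) = 466325/108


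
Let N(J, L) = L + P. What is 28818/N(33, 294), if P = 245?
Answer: 28818/539 ≈ 53.466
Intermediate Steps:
N(J, L) = 245 + L (N(J, L) = L + 245 = 245 + L)
28818/N(33, 294) = 28818/(245 + 294) = 28818/539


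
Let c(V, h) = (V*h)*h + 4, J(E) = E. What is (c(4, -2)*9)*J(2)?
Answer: 360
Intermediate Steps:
c(V, h) = 4 + V*h**2 (c(V, h) = V*h**2 + 4 = 4 + V*h**2)
(c(4, -2)*9)*J(2) = ((4 + 4*(-2)**2)*9)*2 = ((4 + 4*4)*9)*2 = ((4 + 16)*9)*2 = (20*9)*2 = 180*2 = 360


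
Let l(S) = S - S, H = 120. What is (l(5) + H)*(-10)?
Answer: -1200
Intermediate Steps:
l(S) = 0
(l(5) + H)*(-10) = (0 + 120)*(-10) = 120*(-10) = -1200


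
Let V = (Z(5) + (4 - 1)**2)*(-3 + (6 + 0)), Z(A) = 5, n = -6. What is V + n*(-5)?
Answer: 72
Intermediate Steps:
V = 42 (V = (5 + (4 - 1)**2)*(-3 + (6 + 0)) = (5 + 3**2)*(-3 + 6) = (5 + 9)*3 = 14*3 = 42)
V + n*(-5) = 42 - 6*(-5) = 42 + 30 = 72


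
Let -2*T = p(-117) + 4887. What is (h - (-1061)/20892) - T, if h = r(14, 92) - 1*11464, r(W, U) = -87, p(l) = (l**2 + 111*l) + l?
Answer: -184161919/20892 ≈ -8815.0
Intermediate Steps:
p(l) = l**2 + 112*l
h = -11551 (h = -87 - 1*11464 = -87 - 11464 = -11551)
T = -2736 (T = -(-117*(112 - 117) + 4887)/2 = -(-117*(-5) + 4887)/2 = -(585 + 4887)/2 = -1/2*5472 = -2736)
(h - (-1061)/20892) - T = (-11551 - (-1061)/20892) - 1*(-2736) = (-11551 - (-1061)/20892) + 2736 = (-11551 - 1*(-1061/20892)) + 2736 = (-11551 + 1061/20892) + 2736 = -241322431/20892 + 2736 = -184161919/20892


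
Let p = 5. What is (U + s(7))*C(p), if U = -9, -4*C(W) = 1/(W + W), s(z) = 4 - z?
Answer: 3/10 ≈ 0.30000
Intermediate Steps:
C(W) = -1/(8*W) (C(W) = -1/(4*(W + W)) = -1/(2*W)/4 = -1/(8*W))
(U + s(7))*C(p) = (-9 + (4 - 1*7))*(-⅛/5) = (-9 + (4 - 7))*(-⅛*⅕) = (-9 - 3)*(-1/40) = -12*(-1/40) = 3/10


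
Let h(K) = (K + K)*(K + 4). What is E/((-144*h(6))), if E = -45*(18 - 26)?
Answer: -1/48 ≈ -0.020833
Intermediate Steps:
E = 360 (E = -45*(-8) = 360)
h(K) = 2*K*(4 + K) (h(K) = (2*K)*(4 + K) = 2*K*(4 + K))
E/((-144*h(6))) = 360/((-288*6*(4 + 6))) = 360/((-288*6*10)) = 360/((-144*120)) = 360/(-17280) = 360*(-1/17280) = -1/48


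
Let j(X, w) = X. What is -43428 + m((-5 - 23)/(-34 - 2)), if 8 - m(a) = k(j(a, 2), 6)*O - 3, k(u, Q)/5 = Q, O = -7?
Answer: -43207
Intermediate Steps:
k(u, Q) = 5*Q
m(a) = 221 (m(a) = 8 - ((5*6)*(-7) - 3) = 8 - (30*(-7) - 3) = 8 - (-210 - 3) = 8 - 1*(-213) = 8 + 213 = 221)
-43428 + m((-5 - 23)/(-34 - 2)) = -43428 + 221 = -43207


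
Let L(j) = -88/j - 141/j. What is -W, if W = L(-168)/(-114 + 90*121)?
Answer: -229/1810368 ≈ -0.00012649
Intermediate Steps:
L(j) = -229/j
W = 229/1810368 (W = (-229/(-168))/(-114 + 90*121) = (-229*(-1/168))/(-114 + 10890) = (229/168)/10776 = (229/168)*(1/10776) = 229/1810368 ≈ 0.00012649)
-W = -1*229/1810368 = -229/1810368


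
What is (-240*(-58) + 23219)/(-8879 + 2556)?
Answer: -37139/6323 ≈ -5.8736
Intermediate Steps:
(-240*(-58) + 23219)/(-8879 + 2556) = (13920 + 23219)/(-6323) = 37139*(-1/6323) = -37139/6323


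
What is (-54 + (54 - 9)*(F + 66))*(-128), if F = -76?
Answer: 64512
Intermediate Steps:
(-54 + (54 - 9)*(F + 66))*(-128) = (-54 + (54 - 9)*(-76 + 66))*(-128) = (-54 + 45*(-10))*(-128) = (-54 - 450)*(-128) = -504*(-128) = 64512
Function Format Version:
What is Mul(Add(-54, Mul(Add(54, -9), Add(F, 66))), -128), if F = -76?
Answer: 64512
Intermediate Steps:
Mul(Add(-54, Mul(Add(54, -9), Add(F, 66))), -128) = Mul(Add(-54, Mul(Add(54, -9), Add(-76, 66))), -128) = Mul(Add(-54, Mul(45, -10)), -128) = Mul(Add(-54, -450), -128) = Mul(-504, -128) = 64512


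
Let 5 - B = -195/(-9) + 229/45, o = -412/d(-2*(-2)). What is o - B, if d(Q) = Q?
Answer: -3656/45 ≈ -81.244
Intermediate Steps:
o = -103 (o = -412/((-2*(-2))) = -412/4 = -412*1/4 = -103)
B = -979/45 (B = 5 - (-195/(-9) + 229/45) = 5 - (-195*(-1/9) + 229*(1/45)) = 5 - (65/3 + 229/45) = 5 - 1*1204/45 = 5 - 1204/45 = -979/45 ≈ -21.756)
o - B = -103 - 1*(-979/45) = -103 + 979/45 = -3656/45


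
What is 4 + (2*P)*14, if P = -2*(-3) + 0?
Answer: 172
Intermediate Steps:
P = 6 (P = 6 + 0 = 6)
4 + (2*P)*14 = 4 + (2*6)*14 = 4 + 12*14 = 4 + 168 = 172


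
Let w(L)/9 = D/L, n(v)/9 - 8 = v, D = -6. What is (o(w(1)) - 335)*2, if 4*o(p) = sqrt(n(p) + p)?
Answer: -670 + 3*I*sqrt(13) ≈ -670.0 + 10.817*I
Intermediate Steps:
n(v) = 72 + 9*v
w(L) = -54/L (w(L) = 9*(-6/L) = -54/L)
o(p) = sqrt(72 + 10*p)/4 (o(p) = sqrt((72 + 9*p) + p)/4 = sqrt(72 + 10*p)/4)
(o(w(1)) - 335)*2 = (sqrt(72 + 10*(-54/1))/4 - 335)*2 = (sqrt(72 + 10*(-54*1))/4 - 335)*2 = (sqrt(72 + 10*(-54))/4 - 335)*2 = (sqrt(72 - 540)/4 - 335)*2 = (sqrt(-468)/4 - 335)*2 = ((6*I*sqrt(13))/4 - 335)*2 = (3*I*sqrt(13)/2 - 335)*2 = (-335 + 3*I*sqrt(13)/2)*2 = -670 + 3*I*sqrt(13)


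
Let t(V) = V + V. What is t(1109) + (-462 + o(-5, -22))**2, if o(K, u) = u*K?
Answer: 126122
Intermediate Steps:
t(V) = 2*V
o(K, u) = K*u
t(1109) + (-462 + o(-5, -22))**2 = 2*1109 + (-462 - 5*(-22))**2 = 2218 + (-462 + 110)**2 = 2218 + (-352)**2 = 2218 + 123904 = 126122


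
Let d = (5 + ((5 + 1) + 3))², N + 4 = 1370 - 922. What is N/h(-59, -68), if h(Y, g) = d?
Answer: 111/49 ≈ 2.2653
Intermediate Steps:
N = 444 (N = -4 + (1370 - 922) = -4 + 448 = 444)
d = 196 (d = (5 + (6 + 3))² = (5 + 9)² = 14² = 196)
h(Y, g) = 196
N/h(-59, -68) = 444/196 = 444*(1/196) = 111/49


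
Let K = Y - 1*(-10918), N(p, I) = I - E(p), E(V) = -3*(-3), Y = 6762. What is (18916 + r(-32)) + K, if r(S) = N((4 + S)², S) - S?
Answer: 36587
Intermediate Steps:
E(V) = 9
N(p, I) = -9 + I (N(p, I) = I - 1*9 = I - 9 = -9 + I)
K = 17680 (K = 6762 - 1*(-10918) = 6762 + 10918 = 17680)
r(S) = -9 (r(S) = (-9 + S) - S = -9)
(18916 + r(-32)) + K = (18916 - 9) + 17680 = 18907 + 17680 = 36587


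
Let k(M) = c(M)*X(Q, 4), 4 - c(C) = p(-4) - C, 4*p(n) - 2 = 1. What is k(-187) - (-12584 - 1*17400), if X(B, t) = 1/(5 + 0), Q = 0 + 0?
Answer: 119789/4 ≈ 29947.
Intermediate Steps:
p(n) = ¾ (p(n) = ½ + (¼)*1 = ½ + ¼ = ¾)
Q = 0
X(B, t) = ⅕ (X(B, t) = 1/5 = ⅕)
c(C) = 13/4 + C (c(C) = 4 - (¾ - C) = 4 + (-¾ + C) = 13/4 + C)
k(M) = 13/20 + M/5 (k(M) = (13/4 + M)*(⅕) = 13/20 + M/5)
k(-187) - (-12584 - 1*17400) = (13/20 + (⅕)*(-187)) - (-12584 - 1*17400) = (13/20 - 187/5) - (-12584 - 17400) = -147/4 - 1*(-29984) = -147/4 + 29984 = 119789/4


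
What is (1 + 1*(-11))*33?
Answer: -330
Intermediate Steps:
(1 + 1*(-11))*33 = (1 - 11)*33 = -10*33 = -330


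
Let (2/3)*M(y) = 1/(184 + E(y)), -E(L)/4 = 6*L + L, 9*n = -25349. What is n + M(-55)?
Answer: -87403325/31032 ≈ -2816.6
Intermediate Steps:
n = -25349/9 (n = (⅑)*(-25349) = -25349/9 ≈ -2816.6)
E(L) = -28*L (E(L) = -4*(6*L + L) = -28*L)
M(y) = 3/(2*(184 - 28*y))
n + M(-55) = -25349/9 - 3/(-368 + 56*(-55)) = -25349/9 - 3/(-368 - 3080) = -25349/9 - 3/(-3448) = -25349/9 - 3*(-1/3448) = -25349/9 + 3/3448 = -87403325/31032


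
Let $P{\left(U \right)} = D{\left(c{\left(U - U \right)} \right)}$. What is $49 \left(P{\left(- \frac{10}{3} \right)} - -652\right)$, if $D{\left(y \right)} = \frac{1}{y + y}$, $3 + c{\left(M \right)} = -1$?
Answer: $\frac{255535}{8} \approx 31942.0$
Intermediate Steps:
$c{\left(M \right)} = -4$ ($c{\left(M \right)} = -3 - 1 = -4$)
$D{\left(y \right)} = \frac{1}{2 y}$
$P{\left(U \right)} = - \frac{1}{8}$ ($P{\left(U \right)} = \frac{1}{2 \left(-4\right)} = \frac{1}{2} \left(- \frac{1}{4}\right) = - \frac{1}{8}$)
$49 \left(P{\left(- \frac{10}{3} \right)} - -652\right) = 49 \left(- \frac{1}{8} - -652\right) = 49 \left(- \frac{1}{8} + 652\right) = 49 \cdot \frac{5215}{8} = \frac{255535}{8}$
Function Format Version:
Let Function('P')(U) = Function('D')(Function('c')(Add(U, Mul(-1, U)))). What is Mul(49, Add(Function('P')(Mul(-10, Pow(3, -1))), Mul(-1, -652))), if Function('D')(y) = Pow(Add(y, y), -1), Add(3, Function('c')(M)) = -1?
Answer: Rational(255535, 8) ≈ 31942.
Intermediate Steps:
Function('c')(M) = -4 (Function('c')(M) = Add(-3, -1) = -4)
Function('D')(y) = Mul(Rational(1, 2), Pow(y, -1)) (Function('D')(y) = Pow(Mul(2, y), -1) = Mul(Rational(1, 2), Pow(y, -1)))
Function('P')(U) = Rational(-1, 8) (Function('P')(U) = Mul(Rational(1, 2), Pow(-4, -1)) = Mul(Rational(1, 2), Rational(-1, 4)) = Rational(-1, 8))
Mul(49, Add(Function('P')(Mul(-10, Pow(3, -1))), Mul(-1, -652))) = Mul(49, Add(Rational(-1, 8), Mul(-1, -652))) = Mul(49, Add(Rational(-1, 8), 652)) = Mul(49, Rational(5215, 8)) = Rational(255535, 8)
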